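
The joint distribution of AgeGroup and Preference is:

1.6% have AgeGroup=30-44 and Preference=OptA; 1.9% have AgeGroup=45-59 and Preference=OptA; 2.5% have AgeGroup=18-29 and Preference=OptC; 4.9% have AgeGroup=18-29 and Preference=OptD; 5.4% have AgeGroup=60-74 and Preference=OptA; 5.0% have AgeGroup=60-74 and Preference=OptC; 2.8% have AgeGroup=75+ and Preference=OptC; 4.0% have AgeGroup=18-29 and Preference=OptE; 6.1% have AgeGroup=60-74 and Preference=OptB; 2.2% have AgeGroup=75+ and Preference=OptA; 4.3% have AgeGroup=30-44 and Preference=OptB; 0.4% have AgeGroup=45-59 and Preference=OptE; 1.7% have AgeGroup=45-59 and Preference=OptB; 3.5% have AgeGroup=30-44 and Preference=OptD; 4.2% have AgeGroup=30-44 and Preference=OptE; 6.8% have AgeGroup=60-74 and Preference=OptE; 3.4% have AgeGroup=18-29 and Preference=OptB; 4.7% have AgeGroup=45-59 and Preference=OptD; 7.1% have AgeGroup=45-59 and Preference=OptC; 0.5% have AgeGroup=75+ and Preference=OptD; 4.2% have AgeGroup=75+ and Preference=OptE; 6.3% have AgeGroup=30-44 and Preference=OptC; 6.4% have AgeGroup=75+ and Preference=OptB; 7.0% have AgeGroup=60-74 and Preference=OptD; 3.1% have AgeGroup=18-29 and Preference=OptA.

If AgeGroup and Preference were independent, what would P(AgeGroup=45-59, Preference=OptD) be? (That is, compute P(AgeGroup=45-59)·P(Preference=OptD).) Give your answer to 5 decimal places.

0.03255

P(AgeGroup=45-59) = 0.019 + 0.017 + 0.071 + 0.047 + 0.004 = 0.158.
P(Preference=OptD) = 0.049 + 0.035 + 0.047 + 0.070 + 0.005 = 0.206.
Product: 0.158 × 0.206 = 0.03255.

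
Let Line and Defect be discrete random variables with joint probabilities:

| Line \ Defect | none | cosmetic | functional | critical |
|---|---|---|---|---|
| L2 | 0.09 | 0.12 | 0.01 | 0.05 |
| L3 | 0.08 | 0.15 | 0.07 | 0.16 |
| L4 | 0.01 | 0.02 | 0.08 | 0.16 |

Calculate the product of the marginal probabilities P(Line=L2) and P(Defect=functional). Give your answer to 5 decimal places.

P(Line=L2) = 0.09 + 0.12 + 0.01 + 0.05 = 0.27.
P(Defect=functional) = 0.01 + 0.07 + 0.08 = 0.16.
Product: 0.27 × 0.16 = 0.04320.

0.04320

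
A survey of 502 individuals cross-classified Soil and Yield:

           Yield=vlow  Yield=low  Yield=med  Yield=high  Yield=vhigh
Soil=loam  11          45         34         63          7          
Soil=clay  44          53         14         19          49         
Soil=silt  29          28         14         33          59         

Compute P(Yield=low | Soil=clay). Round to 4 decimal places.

0.2961

Total with Soil=clay: 44 + 53 + 14 + 19 + 49 = 179.
P(Yield=low | Soil=clay) = 53/179 = 0.2961.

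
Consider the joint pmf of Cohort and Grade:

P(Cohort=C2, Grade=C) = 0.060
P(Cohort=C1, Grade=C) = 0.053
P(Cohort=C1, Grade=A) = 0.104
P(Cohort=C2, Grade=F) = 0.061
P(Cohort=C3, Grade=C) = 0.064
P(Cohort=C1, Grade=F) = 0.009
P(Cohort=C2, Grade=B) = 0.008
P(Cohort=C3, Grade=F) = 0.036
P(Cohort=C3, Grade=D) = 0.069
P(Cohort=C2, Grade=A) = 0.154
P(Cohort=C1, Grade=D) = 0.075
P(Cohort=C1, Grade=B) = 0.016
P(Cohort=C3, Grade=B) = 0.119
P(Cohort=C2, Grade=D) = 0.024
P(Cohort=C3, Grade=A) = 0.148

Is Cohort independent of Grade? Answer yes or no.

no

P(Cohort=C3) = 0.436 and P(Grade=B) = 0.143, so their product is 0.06235, but P(Cohort=C3, Grade=B) = 0.119. Since these differ, Cohort and Grade are not independent.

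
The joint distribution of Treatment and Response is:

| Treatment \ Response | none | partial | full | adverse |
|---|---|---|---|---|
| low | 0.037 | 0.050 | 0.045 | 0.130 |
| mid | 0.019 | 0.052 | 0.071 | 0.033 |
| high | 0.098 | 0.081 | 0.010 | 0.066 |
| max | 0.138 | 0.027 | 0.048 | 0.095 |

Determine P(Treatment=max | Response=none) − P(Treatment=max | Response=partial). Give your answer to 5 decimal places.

P(Response=none) = 0.037 + 0.019 + 0.098 + 0.138 = 0.292; P(Treatment=max | Response=none) = 0.138/0.292 = 0.472603.
P(Response=partial) = 0.050 + 0.052 + 0.081 + 0.027 = 0.210; P(Treatment=max | Response=partial) = 0.027/0.210 = 0.128571.
Difference = 0.34403.

0.34403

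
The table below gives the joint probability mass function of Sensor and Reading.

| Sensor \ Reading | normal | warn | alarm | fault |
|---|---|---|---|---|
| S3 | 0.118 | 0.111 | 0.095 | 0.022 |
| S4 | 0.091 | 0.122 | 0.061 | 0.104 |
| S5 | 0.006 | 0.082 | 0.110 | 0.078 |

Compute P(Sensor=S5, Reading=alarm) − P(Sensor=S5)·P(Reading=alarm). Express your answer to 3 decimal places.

0.037

P(Sensor=S5) = 0.006 + 0.082 + 0.110 + 0.078 = 0.276.
P(Reading=alarm) = 0.095 + 0.061 + 0.110 = 0.266.
P(Sensor=S5, Reading=alarm) − P(Sensor=S5)P(Reading=alarm) = 0.110 − 0.276×0.266 = 0.037.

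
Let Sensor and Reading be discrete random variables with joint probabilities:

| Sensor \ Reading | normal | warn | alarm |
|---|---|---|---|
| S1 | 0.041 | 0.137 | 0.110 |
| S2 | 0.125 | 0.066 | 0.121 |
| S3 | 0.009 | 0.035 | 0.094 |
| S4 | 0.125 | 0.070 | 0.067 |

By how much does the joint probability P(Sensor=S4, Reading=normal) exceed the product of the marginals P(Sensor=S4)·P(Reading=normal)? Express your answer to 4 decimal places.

0.0464

P(Sensor=S4) = 0.125 + 0.070 + 0.067 = 0.262.
P(Reading=normal) = 0.041 + 0.125 + 0.009 + 0.125 = 0.300.
P(Sensor=S4, Reading=normal) − P(Sensor=S4)P(Reading=normal) = 0.125 − 0.262×0.300 = 0.0464.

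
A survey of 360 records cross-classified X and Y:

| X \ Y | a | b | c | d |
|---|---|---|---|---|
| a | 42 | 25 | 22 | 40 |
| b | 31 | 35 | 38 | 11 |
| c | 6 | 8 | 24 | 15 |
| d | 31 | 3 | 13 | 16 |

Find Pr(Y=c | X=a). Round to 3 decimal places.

0.171

Total with X=a: 42 + 25 + 22 + 40 = 129.
P(Y=c | X=a) = 22/129 = 0.171.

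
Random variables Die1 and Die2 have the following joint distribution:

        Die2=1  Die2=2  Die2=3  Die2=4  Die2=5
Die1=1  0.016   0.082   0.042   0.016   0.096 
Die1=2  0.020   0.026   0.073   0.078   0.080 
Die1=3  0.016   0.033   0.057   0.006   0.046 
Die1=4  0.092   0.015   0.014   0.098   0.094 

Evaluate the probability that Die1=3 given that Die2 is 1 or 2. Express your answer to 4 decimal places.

P(Die2=1) = 0.016 + 0.020 + 0.016 + 0.092 = 0.144.
P(Die2=2) = 0.082 + 0.026 + 0.033 + 0.015 = 0.156.
P(Die2 ∈ {1, 2}) = 0.144 + 0.156 = 0.300; P(Die1=3, Die2 ∈ {1, 2}) = 0.016 + 0.033 = 0.049.
P(Die1=3 | Die2 ∈ {1, 2}) = 0.049/0.300 = 0.1633.

0.1633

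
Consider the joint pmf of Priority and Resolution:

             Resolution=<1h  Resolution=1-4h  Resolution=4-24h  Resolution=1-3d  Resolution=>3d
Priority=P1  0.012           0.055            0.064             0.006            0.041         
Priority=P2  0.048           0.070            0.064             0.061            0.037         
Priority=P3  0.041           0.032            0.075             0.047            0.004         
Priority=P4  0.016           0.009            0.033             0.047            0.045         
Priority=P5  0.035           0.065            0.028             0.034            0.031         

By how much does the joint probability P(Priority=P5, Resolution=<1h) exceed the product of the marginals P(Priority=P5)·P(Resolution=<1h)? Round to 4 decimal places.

P(Priority=P5) = 0.035 + 0.065 + 0.028 + 0.034 + 0.031 = 0.193.
P(Resolution=<1h) = 0.012 + 0.048 + 0.041 + 0.016 + 0.035 = 0.152.
P(Priority=P5, Resolution=<1h) − P(Priority=P5)P(Resolution=<1h) = 0.035 − 0.193×0.152 = 0.0057.

0.0057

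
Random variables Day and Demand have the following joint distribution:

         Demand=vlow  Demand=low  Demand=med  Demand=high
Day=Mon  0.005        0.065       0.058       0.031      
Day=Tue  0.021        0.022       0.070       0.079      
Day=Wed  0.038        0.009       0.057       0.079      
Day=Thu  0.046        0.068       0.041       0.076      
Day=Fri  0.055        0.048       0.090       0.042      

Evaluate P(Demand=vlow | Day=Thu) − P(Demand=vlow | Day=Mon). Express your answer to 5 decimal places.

P(Day=Thu) = 0.046 + 0.068 + 0.041 + 0.076 = 0.231; P(Demand=vlow | Day=Thu) = 0.046/0.231 = 0.199134.
P(Day=Mon) = 0.005 + 0.065 + 0.058 + 0.031 = 0.159; P(Demand=vlow | Day=Mon) = 0.005/0.159 = 0.031447.
Difference = 0.16769.

0.16769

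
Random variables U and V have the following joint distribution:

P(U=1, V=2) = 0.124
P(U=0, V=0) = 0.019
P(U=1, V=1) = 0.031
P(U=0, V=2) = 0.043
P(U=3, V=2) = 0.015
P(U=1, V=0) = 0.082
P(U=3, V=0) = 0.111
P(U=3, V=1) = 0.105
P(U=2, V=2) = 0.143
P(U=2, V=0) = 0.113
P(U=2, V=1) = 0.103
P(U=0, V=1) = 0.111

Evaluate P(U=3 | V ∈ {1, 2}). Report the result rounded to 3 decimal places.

0.178

P(V=1) = 0.111 + 0.031 + 0.103 + 0.105 = 0.350.
P(V=2) = 0.043 + 0.124 + 0.143 + 0.015 = 0.325.
P(V ∈ {1, 2}) = 0.350 + 0.325 = 0.675; P(U=3, V ∈ {1, 2}) = 0.105 + 0.015 = 0.120.
P(U=3 | V ∈ {1, 2}) = 0.120/0.675 = 0.178.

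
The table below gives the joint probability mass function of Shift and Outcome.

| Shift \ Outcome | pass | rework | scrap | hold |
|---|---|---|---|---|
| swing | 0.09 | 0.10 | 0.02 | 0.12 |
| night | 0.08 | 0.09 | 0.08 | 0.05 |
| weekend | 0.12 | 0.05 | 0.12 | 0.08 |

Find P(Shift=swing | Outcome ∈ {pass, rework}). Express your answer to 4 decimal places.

0.3585

P(Outcome=pass) = 0.09 + 0.08 + 0.12 = 0.29.
P(Outcome=rework) = 0.10 + 0.09 + 0.05 = 0.24.
P(Outcome ∈ {pass, rework}) = 0.29 + 0.24 = 0.53; P(Shift=swing, Outcome ∈ {pass, rework}) = 0.09 + 0.10 = 0.19.
P(Shift=swing | Outcome ∈ {pass, rework}) = 0.19/0.53 = 0.3585.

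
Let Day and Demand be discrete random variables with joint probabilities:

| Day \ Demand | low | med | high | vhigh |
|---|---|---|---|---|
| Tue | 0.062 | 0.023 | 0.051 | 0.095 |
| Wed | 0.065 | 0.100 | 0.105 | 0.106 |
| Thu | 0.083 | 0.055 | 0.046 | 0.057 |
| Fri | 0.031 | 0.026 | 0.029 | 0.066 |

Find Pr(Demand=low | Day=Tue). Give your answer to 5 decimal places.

P(Day=Tue) = 0.062 + 0.023 + 0.051 + 0.095 = 0.231.
P(Demand=low | Day=Tue) = 0.062/0.231 = 0.26840.

0.26840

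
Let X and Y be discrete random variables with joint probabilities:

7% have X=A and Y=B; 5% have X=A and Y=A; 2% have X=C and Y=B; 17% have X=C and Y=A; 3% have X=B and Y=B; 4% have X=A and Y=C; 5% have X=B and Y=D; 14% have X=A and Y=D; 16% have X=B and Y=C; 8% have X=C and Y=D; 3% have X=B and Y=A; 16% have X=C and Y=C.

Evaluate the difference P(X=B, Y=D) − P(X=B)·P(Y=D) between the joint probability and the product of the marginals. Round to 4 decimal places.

P(X=B) = 0.03 + 0.03 + 0.16 + 0.05 = 0.27.
P(Y=D) = 0.14 + 0.05 + 0.08 = 0.27.
P(X=B, Y=D) − P(X=B)P(Y=D) = 0.05 − 0.27×0.27 = -0.0229.

-0.0229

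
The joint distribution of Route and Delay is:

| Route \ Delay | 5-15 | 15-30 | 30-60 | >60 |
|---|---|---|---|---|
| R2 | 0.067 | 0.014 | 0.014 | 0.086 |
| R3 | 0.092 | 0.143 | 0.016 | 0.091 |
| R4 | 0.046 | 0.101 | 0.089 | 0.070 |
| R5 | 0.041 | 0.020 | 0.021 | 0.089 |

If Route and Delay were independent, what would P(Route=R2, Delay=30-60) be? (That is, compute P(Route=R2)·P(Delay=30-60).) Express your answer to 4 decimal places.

P(Route=R2) = 0.067 + 0.014 + 0.014 + 0.086 = 0.181.
P(Delay=30-60) = 0.014 + 0.016 + 0.089 + 0.021 = 0.140.
Product: 0.181 × 0.140 = 0.0253.

0.0253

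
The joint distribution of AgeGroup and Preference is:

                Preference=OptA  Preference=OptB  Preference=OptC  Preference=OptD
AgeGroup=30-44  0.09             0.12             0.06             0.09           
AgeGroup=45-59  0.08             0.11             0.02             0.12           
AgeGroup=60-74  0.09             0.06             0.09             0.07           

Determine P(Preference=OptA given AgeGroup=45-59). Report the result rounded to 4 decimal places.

0.2424

P(AgeGroup=45-59) = 0.08 + 0.11 + 0.02 + 0.12 = 0.33.
P(Preference=OptA | AgeGroup=45-59) = 0.08/0.33 = 0.2424.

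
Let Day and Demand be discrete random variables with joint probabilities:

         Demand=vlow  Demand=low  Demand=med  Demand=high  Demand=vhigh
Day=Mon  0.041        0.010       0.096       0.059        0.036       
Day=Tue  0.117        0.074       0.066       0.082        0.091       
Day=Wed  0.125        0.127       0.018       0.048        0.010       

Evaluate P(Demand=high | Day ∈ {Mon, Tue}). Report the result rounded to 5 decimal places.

0.20982

P(Day=Mon) = 0.041 + 0.010 + 0.096 + 0.059 + 0.036 = 0.242.
P(Day=Tue) = 0.117 + 0.074 + 0.066 + 0.082 + 0.091 = 0.430.
P(Day ∈ {Mon, Tue}) = 0.242 + 0.430 = 0.672; P(Demand=high, Day ∈ {Mon, Tue}) = 0.059 + 0.082 = 0.141.
P(Demand=high | Day ∈ {Mon, Tue}) = 0.141/0.672 = 0.20982.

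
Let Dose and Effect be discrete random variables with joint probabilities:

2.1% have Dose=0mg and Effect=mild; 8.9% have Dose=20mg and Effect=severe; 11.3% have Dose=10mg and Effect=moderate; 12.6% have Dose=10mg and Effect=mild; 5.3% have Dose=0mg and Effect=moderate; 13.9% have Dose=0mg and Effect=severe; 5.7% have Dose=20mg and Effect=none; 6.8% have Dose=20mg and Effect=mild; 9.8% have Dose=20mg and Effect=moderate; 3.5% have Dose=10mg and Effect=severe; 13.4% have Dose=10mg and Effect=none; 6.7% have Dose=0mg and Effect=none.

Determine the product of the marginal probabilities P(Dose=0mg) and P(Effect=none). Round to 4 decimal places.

0.0722

P(Dose=0mg) = 0.067 + 0.021 + 0.053 + 0.139 = 0.280.
P(Effect=none) = 0.067 + 0.134 + 0.057 = 0.258.
Product: 0.280 × 0.258 = 0.0722.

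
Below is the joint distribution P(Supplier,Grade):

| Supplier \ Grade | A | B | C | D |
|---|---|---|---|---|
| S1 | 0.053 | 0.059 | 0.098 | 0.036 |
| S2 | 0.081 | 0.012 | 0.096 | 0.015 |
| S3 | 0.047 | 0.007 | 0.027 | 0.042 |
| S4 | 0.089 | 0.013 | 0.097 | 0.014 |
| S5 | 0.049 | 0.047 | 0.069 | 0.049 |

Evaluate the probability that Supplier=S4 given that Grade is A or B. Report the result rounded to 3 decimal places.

P(Grade=A) = 0.053 + 0.081 + 0.047 + 0.089 + 0.049 = 0.319.
P(Grade=B) = 0.059 + 0.012 + 0.007 + 0.013 + 0.047 = 0.138.
P(Grade ∈ {A, B}) = 0.319 + 0.138 = 0.457; P(Supplier=S4, Grade ∈ {A, B}) = 0.089 + 0.013 = 0.102.
P(Supplier=S4 | Grade ∈ {A, B}) = 0.102/0.457 = 0.223.

0.223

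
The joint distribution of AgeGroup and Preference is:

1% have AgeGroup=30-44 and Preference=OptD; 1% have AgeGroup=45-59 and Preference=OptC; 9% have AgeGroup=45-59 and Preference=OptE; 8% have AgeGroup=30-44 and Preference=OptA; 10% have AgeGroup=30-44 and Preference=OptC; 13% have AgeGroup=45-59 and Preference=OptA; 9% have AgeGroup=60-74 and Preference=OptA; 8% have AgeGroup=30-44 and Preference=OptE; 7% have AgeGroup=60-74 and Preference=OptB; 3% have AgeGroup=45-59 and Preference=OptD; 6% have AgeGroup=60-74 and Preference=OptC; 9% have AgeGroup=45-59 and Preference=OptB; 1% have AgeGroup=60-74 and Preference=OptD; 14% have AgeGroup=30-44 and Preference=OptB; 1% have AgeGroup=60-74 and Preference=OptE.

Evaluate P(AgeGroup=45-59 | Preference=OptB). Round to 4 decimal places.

0.3000

P(Preference=OptB) = 0.14 + 0.09 + 0.07 = 0.30.
P(AgeGroup=45-59 | Preference=OptB) = 0.09/0.30 = 0.3000.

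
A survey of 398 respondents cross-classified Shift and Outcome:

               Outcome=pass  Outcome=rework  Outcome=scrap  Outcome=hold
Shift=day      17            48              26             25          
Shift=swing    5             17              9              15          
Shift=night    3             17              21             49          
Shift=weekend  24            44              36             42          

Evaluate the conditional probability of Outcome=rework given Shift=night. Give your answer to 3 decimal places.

0.189

Total with Shift=night: 3 + 17 + 21 + 49 = 90.
P(Outcome=rework | Shift=night) = 17/90 = 0.189.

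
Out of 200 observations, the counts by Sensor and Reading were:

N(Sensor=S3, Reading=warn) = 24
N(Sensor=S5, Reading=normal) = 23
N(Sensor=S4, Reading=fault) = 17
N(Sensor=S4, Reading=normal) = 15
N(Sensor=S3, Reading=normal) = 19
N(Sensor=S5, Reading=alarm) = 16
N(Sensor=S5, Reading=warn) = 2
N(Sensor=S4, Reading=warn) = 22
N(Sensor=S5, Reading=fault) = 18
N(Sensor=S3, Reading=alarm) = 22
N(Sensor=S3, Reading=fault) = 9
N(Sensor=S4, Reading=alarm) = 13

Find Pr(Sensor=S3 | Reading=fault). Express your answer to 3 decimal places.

Total with Reading=fault: 9 + 17 + 18 = 44.
P(Sensor=S3 | Reading=fault) = 9/44 = 0.205.

0.205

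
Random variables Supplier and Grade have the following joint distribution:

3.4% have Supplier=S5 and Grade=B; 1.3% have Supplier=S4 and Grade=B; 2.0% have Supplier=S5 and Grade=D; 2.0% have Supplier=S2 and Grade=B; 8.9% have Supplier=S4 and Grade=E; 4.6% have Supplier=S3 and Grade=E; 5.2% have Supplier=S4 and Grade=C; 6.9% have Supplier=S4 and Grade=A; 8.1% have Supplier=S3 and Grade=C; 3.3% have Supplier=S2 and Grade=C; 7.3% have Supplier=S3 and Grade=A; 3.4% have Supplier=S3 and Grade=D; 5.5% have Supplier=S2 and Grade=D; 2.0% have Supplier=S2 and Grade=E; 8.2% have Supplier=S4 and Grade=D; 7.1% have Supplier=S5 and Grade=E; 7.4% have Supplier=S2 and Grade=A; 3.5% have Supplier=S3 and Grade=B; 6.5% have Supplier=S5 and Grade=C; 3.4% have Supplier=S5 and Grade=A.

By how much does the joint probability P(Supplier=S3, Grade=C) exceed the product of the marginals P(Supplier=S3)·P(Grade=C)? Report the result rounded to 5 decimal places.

P(Supplier=S3) = 0.073 + 0.035 + 0.081 + 0.034 + 0.046 = 0.269.
P(Grade=C) = 0.033 + 0.081 + 0.052 + 0.065 = 0.231.
P(Supplier=S3, Grade=C) − P(Supplier=S3)P(Grade=C) = 0.081 − 0.269×0.231 = 0.01886.

0.01886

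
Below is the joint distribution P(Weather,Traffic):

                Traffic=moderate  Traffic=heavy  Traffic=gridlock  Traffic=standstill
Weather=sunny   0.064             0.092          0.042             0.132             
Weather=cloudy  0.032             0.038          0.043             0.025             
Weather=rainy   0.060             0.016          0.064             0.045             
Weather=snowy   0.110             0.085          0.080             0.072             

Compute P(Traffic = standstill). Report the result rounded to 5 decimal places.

P(Traffic=standstill) = 0.132 + 0.025 + 0.045 + 0.072 = 0.274.

0.27400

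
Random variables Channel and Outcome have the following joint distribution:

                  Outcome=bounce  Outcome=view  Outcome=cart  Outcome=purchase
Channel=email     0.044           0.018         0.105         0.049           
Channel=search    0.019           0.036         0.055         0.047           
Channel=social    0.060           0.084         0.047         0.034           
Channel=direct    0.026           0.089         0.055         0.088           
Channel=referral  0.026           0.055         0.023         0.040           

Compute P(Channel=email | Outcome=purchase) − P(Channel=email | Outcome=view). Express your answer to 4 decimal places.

P(Outcome=purchase) = 0.049 + 0.047 + 0.034 + 0.088 + 0.040 = 0.258; P(Channel=email | Outcome=purchase) = 0.049/0.258 = 0.18992.
P(Outcome=view) = 0.018 + 0.036 + 0.084 + 0.089 + 0.055 = 0.282; P(Channel=email | Outcome=view) = 0.018/0.282 = 0.06383.
Difference = 0.1261.

0.1261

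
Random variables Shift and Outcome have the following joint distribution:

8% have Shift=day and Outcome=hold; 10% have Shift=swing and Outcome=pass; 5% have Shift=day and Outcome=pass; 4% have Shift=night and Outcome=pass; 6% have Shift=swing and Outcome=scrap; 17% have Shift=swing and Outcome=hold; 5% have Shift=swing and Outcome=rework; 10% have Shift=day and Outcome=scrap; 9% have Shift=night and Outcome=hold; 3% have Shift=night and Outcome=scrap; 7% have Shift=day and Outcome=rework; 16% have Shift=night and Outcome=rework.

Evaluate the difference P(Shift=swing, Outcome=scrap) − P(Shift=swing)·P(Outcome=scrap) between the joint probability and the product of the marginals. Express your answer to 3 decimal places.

-0.012

P(Shift=swing) = 0.10 + 0.05 + 0.06 + 0.17 = 0.38.
P(Outcome=scrap) = 0.10 + 0.06 + 0.03 = 0.19.
P(Shift=swing, Outcome=scrap) − P(Shift=swing)P(Outcome=scrap) = 0.06 − 0.38×0.19 = -0.012.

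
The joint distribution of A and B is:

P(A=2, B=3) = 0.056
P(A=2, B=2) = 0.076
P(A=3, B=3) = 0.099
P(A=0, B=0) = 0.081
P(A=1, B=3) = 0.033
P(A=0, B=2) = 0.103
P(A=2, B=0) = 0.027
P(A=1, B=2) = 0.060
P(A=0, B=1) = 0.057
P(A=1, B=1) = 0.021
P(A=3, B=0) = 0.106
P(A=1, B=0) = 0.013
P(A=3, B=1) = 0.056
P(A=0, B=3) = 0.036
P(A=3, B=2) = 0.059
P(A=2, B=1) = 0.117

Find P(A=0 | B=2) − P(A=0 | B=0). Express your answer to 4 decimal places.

P(B=2) = 0.103 + 0.060 + 0.076 + 0.059 = 0.298; P(A=0 | B=2) = 0.103/0.298 = 0.34564.
P(B=0) = 0.081 + 0.013 + 0.027 + 0.106 = 0.227; P(A=0 | B=0) = 0.081/0.227 = 0.35683.
Difference = -0.0112.

-0.0112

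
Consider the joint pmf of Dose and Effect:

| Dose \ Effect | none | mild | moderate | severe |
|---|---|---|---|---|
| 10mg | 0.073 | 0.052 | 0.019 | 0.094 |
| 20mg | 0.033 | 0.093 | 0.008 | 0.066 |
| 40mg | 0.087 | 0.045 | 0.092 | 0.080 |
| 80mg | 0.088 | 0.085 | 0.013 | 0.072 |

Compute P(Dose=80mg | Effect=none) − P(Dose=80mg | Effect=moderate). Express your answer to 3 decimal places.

0.215

P(Effect=none) = 0.073 + 0.033 + 0.087 + 0.088 = 0.281; P(Dose=80mg | Effect=none) = 0.088/0.281 = 0.3132.
P(Effect=moderate) = 0.019 + 0.008 + 0.092 + 0.013 = 0.132; P(Dose=80mg | Effect=moderate) = 0.013/0.132 = 0.0985.
Difference = 0.215.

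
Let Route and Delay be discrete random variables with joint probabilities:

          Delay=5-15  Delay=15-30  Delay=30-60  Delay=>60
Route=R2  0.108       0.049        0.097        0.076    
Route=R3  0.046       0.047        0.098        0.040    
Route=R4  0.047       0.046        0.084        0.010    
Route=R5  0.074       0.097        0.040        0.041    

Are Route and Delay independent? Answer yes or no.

no

P(Route=R5) = 0.252 and P(Delay=30-60) = 0.319, so their product is 0.08039, but P(Route=R5, Delay=30-60) = 0.040. Since these differ, Route and Delay are not independent.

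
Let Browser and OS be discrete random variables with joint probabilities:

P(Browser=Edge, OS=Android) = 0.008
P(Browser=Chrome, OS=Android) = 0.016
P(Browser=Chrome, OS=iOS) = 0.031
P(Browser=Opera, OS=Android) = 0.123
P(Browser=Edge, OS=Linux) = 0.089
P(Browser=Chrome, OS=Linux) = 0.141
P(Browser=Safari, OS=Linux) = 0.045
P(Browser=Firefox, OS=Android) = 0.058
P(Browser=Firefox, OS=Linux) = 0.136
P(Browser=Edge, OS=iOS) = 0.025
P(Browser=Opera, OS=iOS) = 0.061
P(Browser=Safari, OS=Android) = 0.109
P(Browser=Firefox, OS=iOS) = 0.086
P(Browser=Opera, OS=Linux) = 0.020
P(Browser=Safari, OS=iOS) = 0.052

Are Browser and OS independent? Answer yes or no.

P(Browser=Opera) = 0.204 and P(OS=Linux) = 0.431, so their product is 0.08792, but P(Browser=Opera, OS=Linux) = 0.020. Since these differ, Browser and OS are not independent.

no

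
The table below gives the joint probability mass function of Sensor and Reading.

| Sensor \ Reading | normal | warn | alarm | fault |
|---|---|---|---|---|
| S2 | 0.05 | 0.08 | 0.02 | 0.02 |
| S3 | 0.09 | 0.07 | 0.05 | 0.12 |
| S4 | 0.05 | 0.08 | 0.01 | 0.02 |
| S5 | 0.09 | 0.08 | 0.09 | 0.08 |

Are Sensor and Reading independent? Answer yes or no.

P(Sensor=S3) = 0.33 and P(Reading=fault) = 0.24, so their product is 0.0792, but P(Sensor=S3, Reading=fault) = 0.12. Since these differ, Sensor and Reading are not independent.

no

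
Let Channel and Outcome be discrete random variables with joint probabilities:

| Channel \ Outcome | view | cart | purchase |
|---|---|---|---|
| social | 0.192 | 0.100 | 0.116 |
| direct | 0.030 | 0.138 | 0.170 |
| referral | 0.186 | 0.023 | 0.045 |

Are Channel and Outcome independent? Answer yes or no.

P(Channel=direct) = 0.338 and P(Outcome=view) = 0.408, so their product is 0.13790, but P(Channel=direct, Outcome=view) = 0.030. Since these differ, Channel and Outcome are not independent.

no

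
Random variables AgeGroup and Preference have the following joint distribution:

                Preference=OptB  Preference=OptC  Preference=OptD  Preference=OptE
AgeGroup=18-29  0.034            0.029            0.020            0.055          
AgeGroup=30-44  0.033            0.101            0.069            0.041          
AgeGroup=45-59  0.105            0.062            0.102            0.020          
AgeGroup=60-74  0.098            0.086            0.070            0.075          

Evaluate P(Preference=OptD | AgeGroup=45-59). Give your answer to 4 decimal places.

0.3529

P(AgeGroup=45-59) = 0.105 + 0.062 + 0.102 + 0.020 = 0.289.
P(Preference=OptD | AgeGroup=45-59) = 0.102/0.289 = 0.3529.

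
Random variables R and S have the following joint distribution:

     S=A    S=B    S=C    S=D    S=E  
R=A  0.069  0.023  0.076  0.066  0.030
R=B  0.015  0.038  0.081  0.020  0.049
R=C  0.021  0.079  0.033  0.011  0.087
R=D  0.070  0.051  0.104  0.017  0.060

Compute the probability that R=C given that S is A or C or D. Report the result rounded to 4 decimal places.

P(S=A) = 0.069 + 0.015 + 0.021 + 0.070 = 0.175.
P(S=C) = 0.076 + 0.081 + 0.033 + 0.104 = 0.294.
P(S=D) = 0.066 + 0.020 + 0.011 + 0.017 = 0.114.
P(S ∈ {A, C, D}) = 0.175 + 0.294 + 0.114 = 0.583; P(R=C, S ∈ {A, C, D}) = 0.021 + 0.033 + 0.011 = 0.065.
P(R=C | S ∈ {A, C, D}) = 0.065/0.583 = 0.1115.

0.1115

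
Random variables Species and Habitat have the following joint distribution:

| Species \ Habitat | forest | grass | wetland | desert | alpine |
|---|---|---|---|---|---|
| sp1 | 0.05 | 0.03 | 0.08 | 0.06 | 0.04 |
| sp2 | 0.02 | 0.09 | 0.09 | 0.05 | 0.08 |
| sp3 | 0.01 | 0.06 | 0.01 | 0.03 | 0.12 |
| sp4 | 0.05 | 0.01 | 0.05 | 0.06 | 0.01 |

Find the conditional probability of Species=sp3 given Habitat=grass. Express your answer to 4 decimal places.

P(Habitat=grass) = 0.03 + 0.09 + 0.06 + 0.01 = 0.19.
P(Species=sp3 | Habitat=grass) = 0.06/0.19 = 0.3158.

0.3158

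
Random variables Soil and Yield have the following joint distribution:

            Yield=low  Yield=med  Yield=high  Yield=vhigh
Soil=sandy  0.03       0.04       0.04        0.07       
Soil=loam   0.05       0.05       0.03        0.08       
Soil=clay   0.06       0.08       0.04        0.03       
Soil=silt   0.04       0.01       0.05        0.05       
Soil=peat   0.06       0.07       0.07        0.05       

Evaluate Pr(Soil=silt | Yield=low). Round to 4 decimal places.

0.1667

P(Yield=low) = 0.03 + 0.05 + 0.06 + 0.04 + 0.06 = 0.24.
P(Soil=silt | Yield=low) = 0.04/0.24 = 0.1667.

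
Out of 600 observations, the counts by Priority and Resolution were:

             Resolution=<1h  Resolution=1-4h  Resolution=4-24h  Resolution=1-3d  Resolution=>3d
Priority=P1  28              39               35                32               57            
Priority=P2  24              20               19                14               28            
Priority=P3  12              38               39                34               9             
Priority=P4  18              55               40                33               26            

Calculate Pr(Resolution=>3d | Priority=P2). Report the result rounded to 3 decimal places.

Total with Priority=P2: 24 + 20 + 19 + 14 + 28 = 105.
P(Resolution=>3d | Priority=P2) = 28/105 = 0.267.

0.267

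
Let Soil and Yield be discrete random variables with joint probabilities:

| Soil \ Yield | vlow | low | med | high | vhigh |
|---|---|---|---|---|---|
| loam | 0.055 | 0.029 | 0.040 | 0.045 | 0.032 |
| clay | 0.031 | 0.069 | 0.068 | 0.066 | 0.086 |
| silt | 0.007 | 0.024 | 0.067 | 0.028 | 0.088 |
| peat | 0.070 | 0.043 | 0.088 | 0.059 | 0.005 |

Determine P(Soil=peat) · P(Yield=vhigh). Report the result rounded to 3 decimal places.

0.056

P(Soil=peat) = 0.070 + 0.043 + 0.088 + 0.059 + 0.005 = 0.265.
P(Yield=vhigh) = 0.032 + 0.086 + 0.088 + 0.005 = 0.211.
Product: 0.265 × 0.211 = 0.056.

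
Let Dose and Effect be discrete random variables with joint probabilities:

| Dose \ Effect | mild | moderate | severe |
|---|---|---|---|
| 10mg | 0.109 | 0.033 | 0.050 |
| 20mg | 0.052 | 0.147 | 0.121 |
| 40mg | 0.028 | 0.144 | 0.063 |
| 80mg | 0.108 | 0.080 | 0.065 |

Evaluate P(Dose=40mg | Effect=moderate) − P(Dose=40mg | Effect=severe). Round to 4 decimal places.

0.1457

P(Effect=moderate) = 0.033 + 0.147 + 0.144 + 0.080 = 0.404; P(Dose=40mg | Effect=moderate) = 0.144/0.404 = 0.35644.
P(Effect=severe) = 0.050 + 0.121 + 0.063 + 0.065 = 0.299; P(Dose=40mg | Effect=severe) = 0.063/0.299 = 0.21070.
Difference = 0.1457.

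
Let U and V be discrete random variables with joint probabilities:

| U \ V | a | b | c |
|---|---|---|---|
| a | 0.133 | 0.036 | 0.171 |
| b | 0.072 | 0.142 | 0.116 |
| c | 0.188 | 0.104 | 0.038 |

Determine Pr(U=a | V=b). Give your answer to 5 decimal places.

P(V=b) = 0.036 + 0.142 + 0.104 = 0.282.
P(U=a | V=b) = 0.036/0.282 = 0.12766.

0.12766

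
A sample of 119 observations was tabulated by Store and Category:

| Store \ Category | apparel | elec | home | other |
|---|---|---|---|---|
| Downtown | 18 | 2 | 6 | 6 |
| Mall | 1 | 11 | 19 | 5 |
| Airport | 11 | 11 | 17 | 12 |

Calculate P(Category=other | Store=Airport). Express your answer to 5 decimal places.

Total with Store=Airport: 11 + 11 + 17 + 12 = 51.
P(Category=other | Store=Airport) = 12/51 = 0.23529.

0.23529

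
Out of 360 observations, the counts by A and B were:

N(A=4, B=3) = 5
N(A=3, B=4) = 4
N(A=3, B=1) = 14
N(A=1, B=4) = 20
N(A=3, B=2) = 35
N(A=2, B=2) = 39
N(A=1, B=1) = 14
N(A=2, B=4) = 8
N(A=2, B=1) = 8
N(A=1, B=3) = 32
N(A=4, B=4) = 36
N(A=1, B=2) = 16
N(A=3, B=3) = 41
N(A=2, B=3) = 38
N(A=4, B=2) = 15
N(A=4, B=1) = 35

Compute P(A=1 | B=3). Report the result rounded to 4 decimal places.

0.2759

Total with B=3: 32 + 38 + 41 + 5 = 116.
P(A=1 | B=3) = 32/116 = 0.2759.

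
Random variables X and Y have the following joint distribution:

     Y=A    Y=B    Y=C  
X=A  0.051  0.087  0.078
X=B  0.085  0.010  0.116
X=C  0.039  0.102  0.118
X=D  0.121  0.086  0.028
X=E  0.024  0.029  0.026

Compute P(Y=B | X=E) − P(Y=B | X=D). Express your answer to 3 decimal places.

0.001

P(X=E) = 0.024 + 0.029 + 0.026 = 0.079; P(Y=B | X=E) = 0.029/0.079 = 0.3671.
P(X=D) = 0.121 + 0.086 + 0.028 = 0.235; P(Y=B | X=D) = 0.086/0.235 = 0.3660.
Difference = 0.001.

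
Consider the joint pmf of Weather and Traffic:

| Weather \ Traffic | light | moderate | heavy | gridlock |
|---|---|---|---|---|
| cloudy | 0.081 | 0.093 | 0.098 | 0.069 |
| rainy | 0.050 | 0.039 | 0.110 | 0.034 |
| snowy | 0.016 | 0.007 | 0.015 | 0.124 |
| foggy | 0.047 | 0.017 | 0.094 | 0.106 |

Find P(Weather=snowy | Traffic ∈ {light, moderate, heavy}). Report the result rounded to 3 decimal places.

P(Traffic=light) = 0.081 + 0.050 + 0.016 + 0.047 = 0.194.
P(Traffic=moderate) = 0.093 + 0.039 + 0.007 + 0.017 = 0.156.
P(Traffic=heavy) = 0.098 + 0.110 + 0.015 + 0.094 = 0.317.
P(Traffic ∈ {light, moderate, heavy}) = 0.194 + 0.156 + 0.317 = 0.667; P(Weather=snowy, Traffic ∈ {light, moderate, heavy}) = 0.016 + 0.007 + 0.015 = 0.038.
P(Weather=snowy | Traffic ∈ {light, moderate, heavy}) = 0.038/0.667 = 0.057.

0.057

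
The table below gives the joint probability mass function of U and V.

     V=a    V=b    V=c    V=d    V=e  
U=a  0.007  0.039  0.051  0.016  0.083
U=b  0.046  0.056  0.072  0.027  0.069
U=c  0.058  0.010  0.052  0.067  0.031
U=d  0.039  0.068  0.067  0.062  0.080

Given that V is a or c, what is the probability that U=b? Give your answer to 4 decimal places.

0.3010

P(V=a) = 0.007 + 0.046 + 0.058 + 0.039 = 0.150.
P(V=c) = 0.051 + 0.072 + 0.052 + 0.067 = 0.242.
P(V ∈ {a, c}) = 0.150 + 0.242 = 0.392; P(U=b, V ∈ {a, c}) = 0.046 + 0.072 = 0.118.
P(U=b | V ∈ {a, c}) = 0.118/0.392 = 0.3010.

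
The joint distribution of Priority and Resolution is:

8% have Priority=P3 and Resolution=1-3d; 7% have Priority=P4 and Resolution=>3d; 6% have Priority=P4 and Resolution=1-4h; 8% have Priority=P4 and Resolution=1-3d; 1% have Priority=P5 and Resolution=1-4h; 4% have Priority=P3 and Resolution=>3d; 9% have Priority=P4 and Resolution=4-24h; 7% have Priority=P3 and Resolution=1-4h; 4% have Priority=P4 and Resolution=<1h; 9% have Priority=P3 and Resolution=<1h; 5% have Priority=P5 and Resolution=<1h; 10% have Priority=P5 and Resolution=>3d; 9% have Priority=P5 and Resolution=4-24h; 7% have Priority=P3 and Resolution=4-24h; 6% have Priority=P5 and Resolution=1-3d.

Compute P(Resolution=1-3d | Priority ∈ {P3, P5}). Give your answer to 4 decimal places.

0.2121

P(Priority=P3) = 0.09 + 0.07 + 0.07 + 0.08 + 0.04 = 0.35.
P(Priority=P5) = 0.05 + 0.01 + 0.09 + 0.06 + 0.10 = 0.31.
P(Priority ∈ {P3, P5}) = 0.35 + 0.31 = 0.66; P(Resolution=1-3d, Priority ∈ {P3, P5}) = 0.08 + 0.06 = 0.14.
P(Resolution=1-3d | Priority ∈ {P3, P5}) = 0.14/0.66 = 0.2121.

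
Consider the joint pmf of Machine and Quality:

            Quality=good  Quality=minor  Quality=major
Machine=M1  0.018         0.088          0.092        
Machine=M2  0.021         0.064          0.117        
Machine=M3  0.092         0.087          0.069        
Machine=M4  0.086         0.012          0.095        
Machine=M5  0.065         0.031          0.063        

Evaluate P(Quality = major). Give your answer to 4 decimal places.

0.4360

P(Quality=major) = 0.092 + 0.117 + 0.069 + 0.095 + 0.063 = 0.436.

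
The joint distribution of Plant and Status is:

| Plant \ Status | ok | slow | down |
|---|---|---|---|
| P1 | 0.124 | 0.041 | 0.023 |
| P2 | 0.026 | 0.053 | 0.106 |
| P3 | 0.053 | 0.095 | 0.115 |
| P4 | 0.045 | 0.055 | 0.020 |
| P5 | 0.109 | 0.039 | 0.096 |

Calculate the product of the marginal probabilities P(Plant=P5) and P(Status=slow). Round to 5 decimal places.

0.06905

P(Plant=P5) = 0.109 + 0.039 + 0.096 = 0.244.
P(Status=slow) = 0.041 + 0.053 + 0.095 + 0.055 + 0.039 = 0.283.
Product: 0.244 × 0.283 = 0.06905.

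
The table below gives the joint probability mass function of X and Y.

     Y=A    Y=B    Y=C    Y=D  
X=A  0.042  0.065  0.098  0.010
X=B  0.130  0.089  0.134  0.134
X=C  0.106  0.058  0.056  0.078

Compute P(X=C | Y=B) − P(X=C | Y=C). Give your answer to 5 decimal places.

P(Y=B) = 0.065 + 0.089 + 0.058 = 0.212; P(X=C | Y=B) = 0.058/0.212 = 0.273585.
P(Y=C) = 0.098 + 0.134 + 0.056 = 0.288; P(X=C | Y=C) = 0.056/0.288 = 0.194444.
Difference = 0.07914.

0.07914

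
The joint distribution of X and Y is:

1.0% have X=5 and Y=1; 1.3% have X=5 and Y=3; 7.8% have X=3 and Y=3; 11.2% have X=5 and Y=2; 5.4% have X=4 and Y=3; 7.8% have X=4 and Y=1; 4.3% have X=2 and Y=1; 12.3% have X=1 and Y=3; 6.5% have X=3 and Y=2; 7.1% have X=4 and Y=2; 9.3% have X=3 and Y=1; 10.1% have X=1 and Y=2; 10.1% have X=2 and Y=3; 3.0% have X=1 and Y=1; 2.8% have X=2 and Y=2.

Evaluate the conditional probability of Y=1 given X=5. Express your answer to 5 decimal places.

P(X=5) = 0.010 + 0.112 + 0.013 = 0.135.
P(Y=1 | X=5) = 0.010/0.135 = 0.07407.

0.07407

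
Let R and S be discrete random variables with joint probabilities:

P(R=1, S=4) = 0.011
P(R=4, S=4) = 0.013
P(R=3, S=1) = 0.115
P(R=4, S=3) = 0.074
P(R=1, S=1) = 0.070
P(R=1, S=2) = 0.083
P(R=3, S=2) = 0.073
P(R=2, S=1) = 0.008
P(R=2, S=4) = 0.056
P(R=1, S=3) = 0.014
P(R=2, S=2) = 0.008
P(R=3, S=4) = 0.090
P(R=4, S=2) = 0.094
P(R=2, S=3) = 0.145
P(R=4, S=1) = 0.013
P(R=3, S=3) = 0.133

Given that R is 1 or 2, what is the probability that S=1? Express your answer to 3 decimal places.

P(R=1) = 0.070 + 0.083 + 0.014 + 0.011 = 0.178.
P(R=2) = 0.008 + 0.008 + 0.145 + 0.056 = 0.217.
P(R ∈ {1, 2}) = 0.178 + 0.217 = 0.395; P(S=1, R ∈ {1, 2}) = 0.070 + 0.008 = 0.078.
P(S=1 | R ∈ {1, 2}) = 0.078/0.395 = 0.197.

0.197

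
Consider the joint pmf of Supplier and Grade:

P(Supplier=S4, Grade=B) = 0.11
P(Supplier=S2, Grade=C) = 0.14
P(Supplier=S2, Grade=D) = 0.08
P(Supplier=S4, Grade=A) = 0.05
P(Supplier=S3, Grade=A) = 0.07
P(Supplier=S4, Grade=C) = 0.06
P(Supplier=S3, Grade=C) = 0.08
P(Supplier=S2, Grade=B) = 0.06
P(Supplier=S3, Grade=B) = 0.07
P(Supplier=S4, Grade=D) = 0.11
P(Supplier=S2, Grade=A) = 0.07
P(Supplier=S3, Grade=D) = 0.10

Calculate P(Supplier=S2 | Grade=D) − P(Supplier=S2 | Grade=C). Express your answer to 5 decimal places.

-0.22414

P(Grade=D) = 0.08 + 0.10 + 0.11 = 0.29; P(Supplier=S2 | Grade=D) = 0.08/0.29 = 0.275862.
P(Grade=C) = 0.14 + 0.08 + 0.06 = 0.28; P(Supplier=S2 | Grade=C) = 0.14/0.28 = 0.500000.
Difference = -0.22414.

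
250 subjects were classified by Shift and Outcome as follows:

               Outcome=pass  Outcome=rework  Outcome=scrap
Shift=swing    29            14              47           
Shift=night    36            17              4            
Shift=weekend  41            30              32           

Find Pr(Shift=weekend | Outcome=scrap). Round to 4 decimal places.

0.3855

Total with Outcome=scrap: 47 + 4 + 32 = 83.
P(Shift=weekend | Outcome=scrap) = 32/83 = 0.3855.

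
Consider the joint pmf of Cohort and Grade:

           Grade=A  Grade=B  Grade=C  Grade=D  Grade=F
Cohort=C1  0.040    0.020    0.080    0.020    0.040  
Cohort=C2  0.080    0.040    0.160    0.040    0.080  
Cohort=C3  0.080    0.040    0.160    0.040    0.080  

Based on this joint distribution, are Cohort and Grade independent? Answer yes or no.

Every cell satisfies P(Cohort,Grade) = P(Cohort)·P(Grade). For instance P(Cohort=C1) = 0.200, P(Grade=F) = 0.200, and 0.200×0.200 = 0.040 matches the joint entry. So Cohort and Grade are independent.

yes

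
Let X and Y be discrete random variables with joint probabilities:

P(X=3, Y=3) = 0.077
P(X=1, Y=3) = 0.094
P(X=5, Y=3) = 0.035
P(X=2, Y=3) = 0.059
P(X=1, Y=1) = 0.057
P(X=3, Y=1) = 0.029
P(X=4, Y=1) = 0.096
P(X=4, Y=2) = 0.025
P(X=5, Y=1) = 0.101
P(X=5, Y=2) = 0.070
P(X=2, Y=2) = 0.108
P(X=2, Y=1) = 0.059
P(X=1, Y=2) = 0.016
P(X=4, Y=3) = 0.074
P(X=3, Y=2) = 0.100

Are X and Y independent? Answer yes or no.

no

P(X=3) = 0.206 and P(Y=1) = 0.342, so their product is 0.07045, but P(X=3, Y=1) = 0.029. Since these differ, X and Y are not independent.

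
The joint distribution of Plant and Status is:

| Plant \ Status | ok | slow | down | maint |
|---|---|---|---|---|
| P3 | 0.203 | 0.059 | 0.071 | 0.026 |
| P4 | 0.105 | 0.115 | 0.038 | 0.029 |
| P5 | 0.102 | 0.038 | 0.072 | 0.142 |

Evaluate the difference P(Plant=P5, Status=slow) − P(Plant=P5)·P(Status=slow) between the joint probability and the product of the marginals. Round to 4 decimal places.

P(Plant=P5) = 0.102 + 0.038 + 0.072 + 0.142 = 0.354.
P(Status=slow) = 0.059 + 0.115 + 0.038 = 0.212.
P(Plant=P5, Status=slow) − P(Plant=P5)P(Status=slow) = 0.038 − 0.354×0.212 = -0.0370.

-0.0370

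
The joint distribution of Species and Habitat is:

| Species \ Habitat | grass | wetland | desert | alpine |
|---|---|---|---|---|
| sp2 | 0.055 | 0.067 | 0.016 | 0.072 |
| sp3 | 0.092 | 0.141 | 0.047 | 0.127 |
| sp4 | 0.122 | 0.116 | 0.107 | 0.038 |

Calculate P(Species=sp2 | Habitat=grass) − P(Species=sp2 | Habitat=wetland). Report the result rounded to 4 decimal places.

P(Habitat=grass) = 0.055 + 0.092 + 0.122 = 0.269; P(Species=sp2 | Habitat=grass) = 0.055/0.269 = 0.20446.
P(Habitat=wetland) = 0.067 + 0.141 + 0.116 = 0.324; P(Species=sp2 | Habitat=wetland) = 0.067/0.324 = 0.20679.
Difference = -0.0023.

-0.0023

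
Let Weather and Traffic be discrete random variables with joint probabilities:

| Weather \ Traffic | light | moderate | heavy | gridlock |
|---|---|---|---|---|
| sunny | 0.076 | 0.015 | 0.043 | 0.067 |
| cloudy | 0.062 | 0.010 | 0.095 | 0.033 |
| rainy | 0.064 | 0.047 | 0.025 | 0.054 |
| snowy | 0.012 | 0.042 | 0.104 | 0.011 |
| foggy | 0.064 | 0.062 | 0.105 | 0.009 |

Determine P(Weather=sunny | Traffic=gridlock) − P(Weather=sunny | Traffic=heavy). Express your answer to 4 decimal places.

0.2695

P(Traffic=gridlock) = 0.067 + 0.033 + 0.054 + 0.011 + 0.009 = 0.174; P(Weather=sunny | Traffic=gridlock) = 0.067/0.174 = 0.38506.
P(Traffic=heavy) = 0.043 + 0.095 + 0.025 + 0.104 + 0.105 = 0.372; P(Weather=sunny | Traffic=heavy) = 0.043/0.372 = 0.11559.
Difference = 0.2695.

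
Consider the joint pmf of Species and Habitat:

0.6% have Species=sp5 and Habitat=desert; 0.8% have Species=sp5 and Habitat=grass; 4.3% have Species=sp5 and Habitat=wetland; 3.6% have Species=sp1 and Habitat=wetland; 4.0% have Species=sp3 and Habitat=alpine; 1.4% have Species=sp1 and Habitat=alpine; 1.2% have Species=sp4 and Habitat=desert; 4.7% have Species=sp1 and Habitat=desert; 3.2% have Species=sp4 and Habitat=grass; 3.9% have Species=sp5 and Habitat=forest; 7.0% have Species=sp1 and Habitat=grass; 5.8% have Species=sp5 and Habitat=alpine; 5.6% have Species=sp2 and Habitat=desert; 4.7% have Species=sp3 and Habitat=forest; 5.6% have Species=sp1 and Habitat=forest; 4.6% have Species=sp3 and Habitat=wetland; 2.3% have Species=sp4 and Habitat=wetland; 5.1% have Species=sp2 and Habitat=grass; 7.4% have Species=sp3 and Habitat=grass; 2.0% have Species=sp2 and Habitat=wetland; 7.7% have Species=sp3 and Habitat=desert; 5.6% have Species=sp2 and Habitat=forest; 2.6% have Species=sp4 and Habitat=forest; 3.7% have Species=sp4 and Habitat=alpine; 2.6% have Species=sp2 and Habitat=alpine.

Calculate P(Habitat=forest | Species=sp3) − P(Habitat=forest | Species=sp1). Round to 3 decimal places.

-0.086

P(Species=sp3) = 0.047 + 0.074 + 0.046 + 0.077 + 0.040 = 0.284; P(Habitat=forest | Species=sp3) = 0.047/0.284 = 0.1655.
P(Species=sp1) = 0.056 + 0.070 + 0.036 + 0.047 + 0.014 = 0.223; P(Habitat=forest | Species=sp1) = 0.056/0.223 = 0.2511.
Difference = -0.086.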